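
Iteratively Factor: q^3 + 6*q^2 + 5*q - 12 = (q + 4)*(q^2 + 2*q - 3) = (q - 1)*(q + 4)*(q + 3)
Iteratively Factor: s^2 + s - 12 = (s - 3)*(s + 4)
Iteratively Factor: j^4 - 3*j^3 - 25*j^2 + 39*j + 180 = (j + 3)*(j^3 - 6*j^2 - 7*j + 60) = (j - 4)*(j + 3)*(j^2 - 2*j - 15) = (j - 5)*(j - 4)*(j + 3)*(j + 3)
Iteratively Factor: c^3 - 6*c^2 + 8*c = (c)*(c^2 - 6*c + 8) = c*(c - 2)*(c - 4)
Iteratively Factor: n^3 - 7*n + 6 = (n - 2)*(n^2 + 2*n - 3) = (n - 2)*(n - 1)*(n + 3)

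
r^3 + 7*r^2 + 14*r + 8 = (r + 1)*(r + 2)*(r + 4)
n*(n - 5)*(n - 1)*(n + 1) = n^4 - 5*n^3 - n^2 + 5*n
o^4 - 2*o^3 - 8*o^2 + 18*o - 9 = (o - 3)*(o - 1)^2*(o + 3)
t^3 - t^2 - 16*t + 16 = (t - 4)*(t - 1)*(t + 4)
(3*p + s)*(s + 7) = 3*p*s + 21*p + s^2 + 7*s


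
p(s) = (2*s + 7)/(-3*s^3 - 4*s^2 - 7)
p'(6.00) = 0.01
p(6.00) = -0.02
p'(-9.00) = 0.00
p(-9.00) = -0.00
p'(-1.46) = 0.48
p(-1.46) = -0.66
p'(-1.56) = 0.91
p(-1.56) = -0.73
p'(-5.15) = -0.00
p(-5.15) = -0.01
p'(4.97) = 0.02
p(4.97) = -0.04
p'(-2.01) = 43.54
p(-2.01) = 2.48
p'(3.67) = 0.04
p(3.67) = -0.07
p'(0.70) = 0.64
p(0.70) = -0.84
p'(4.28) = 0.02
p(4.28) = -0.05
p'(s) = (2*s + 7)*(9*s^2 + 8*s)/(-3*s^3 - 4*s^2 - 7)^2 + 2/(-3*s^3 - 4*s^2 - 7) = (-6*s^3 - 8*s^2 + s*(2*s + 7)*(9*s + 8) - 14)/(3*s^3 + 4*s^2 + 7)^2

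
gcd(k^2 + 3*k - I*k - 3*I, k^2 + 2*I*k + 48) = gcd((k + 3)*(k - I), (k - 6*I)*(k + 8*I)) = 1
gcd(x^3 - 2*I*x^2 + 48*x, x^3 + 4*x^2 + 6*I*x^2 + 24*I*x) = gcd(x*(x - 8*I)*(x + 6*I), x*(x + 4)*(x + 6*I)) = x^2 + 6*I*x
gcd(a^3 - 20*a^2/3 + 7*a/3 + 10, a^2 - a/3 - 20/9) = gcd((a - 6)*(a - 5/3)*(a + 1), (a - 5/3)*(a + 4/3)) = a - 5/3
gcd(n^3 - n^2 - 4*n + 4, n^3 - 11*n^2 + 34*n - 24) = n - 1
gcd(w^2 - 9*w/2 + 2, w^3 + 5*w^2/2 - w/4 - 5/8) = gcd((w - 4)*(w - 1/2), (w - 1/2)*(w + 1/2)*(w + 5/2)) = w - 1/2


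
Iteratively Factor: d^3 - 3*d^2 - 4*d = (d)*(d^2 - 3*d - 4) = d*(d + 1)*(d - 4)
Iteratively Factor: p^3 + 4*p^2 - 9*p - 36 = (p + 4)*(p^2 - 9) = (p + 3)*(p + 4)*(p - 3)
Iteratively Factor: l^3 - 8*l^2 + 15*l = (l - 5)*(l^2 - 3*l) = (l - 5)*(l - 3)*(l)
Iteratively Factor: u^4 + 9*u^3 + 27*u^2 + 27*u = (u + 3)*(u^3 + 6*u^2 + 9*u) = u*(u + 3)*(u^2 + 6*u + 9) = u*(u + 3)^2*(u + 3)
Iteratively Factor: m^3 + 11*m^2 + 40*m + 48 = (m + 4)*(m^2 + 7*m + 12) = (m + 4)^2*(m + 3)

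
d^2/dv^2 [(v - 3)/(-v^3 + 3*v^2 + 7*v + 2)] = 2*((v - 3)*(-3*v^2 + 6*v + 7)^2 + (3*v^2 - 6*v + 3*(v - 3)*(v - 1) - 7)*(-v^3 + 3*v^2 + 7*v + 2))/(-v^3 + 3*v^2 + 7*v + 2)^3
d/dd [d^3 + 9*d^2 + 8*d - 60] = 3*d^2 + 18*d + 8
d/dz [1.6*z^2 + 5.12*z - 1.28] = 3.2*z + 5.12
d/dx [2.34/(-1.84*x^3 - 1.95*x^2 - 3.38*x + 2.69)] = (12.9168*x^2 + 9.126*x + 7.9092)/(1.84*x^3 + 1.95*x^2 + 3.38*x - 2.69)^2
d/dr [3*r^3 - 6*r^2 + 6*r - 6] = 9*r^2 - 12*r + 6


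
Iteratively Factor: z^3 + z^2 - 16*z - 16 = (z + 4)*(z^2 - 3*z - 4) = (z - 4)*(z + 4)*(z + 1)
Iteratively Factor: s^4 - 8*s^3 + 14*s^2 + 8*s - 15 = (s - 3)*(s^3 - 5*s^2 - s + 5) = (s - 3)*(s - 1)*(s^2 - 4*s - 5) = (s - 3)*(s - 1)*(s + 1)*(s - 5)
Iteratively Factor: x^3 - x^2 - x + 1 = (x + 1)*(x^2 - 2*x + 1) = (x - 1)*(x + 1)*(x - 1)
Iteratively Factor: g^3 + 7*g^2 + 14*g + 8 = (g + 1)*(g^2 + 6*g + 8) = (g + 1)*(g + 2)*(g + 4)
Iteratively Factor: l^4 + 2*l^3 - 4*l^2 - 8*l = (l + 2)*(l^3 - 4*l) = (l - 2)*(l + 2)*(l^2 + 2*l) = (l - 2)*(l + 2)^2*(l)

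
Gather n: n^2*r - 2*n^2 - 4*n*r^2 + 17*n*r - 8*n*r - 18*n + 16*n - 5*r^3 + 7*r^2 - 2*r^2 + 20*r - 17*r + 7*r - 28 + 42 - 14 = n^2*(r - 2) + n*(-4*r^2 + 9*r - 2) - 5*r^3 + 5*r^2 + 10*r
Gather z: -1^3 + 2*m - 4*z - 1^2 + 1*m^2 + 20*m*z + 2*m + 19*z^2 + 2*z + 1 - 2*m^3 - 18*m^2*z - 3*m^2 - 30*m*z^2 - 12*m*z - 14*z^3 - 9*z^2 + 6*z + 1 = -2*m^3 - 2*m^2 + 4*m - 14*z^3 + z^2*(10 - 30*m) + z*(-18*m^2 + 8*m + 4)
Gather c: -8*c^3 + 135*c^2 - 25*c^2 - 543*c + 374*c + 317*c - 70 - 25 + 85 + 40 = -8*c^3 + 110*c^2 + 148*c + 30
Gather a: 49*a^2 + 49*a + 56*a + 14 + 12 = 49*a^2 + 105*a + 26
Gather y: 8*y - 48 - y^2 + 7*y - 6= -y^2 + 15*y - 54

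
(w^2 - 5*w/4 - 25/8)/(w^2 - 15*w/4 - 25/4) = (w - 5/2)/(w - 5)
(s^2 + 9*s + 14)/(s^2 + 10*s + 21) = (s + 2)/(s + 3)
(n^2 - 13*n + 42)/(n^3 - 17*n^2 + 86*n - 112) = (n - 6)/(n^2 - 10*n + 16)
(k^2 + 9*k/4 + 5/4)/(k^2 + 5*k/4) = (k + 1)/k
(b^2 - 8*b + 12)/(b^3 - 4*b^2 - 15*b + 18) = (b - 2)/(b^2 + 2*b - 3)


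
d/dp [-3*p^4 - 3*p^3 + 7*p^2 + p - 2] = -12*p^3 - 9*p^2 + 14*p + 1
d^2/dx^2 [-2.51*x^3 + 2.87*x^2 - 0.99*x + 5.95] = 5.74 - 15.06*x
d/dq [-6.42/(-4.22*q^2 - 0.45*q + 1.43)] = (-54.1848*q - 2.889)/(4.22*q^2 + 0.45*q - 1.43)^2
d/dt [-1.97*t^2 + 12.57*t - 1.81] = 12.57 - 3.94*t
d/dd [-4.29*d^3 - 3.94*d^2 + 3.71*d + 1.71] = -12.87*d^2 - 7.88*d + 3.71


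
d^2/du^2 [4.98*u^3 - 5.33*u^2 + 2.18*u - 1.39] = 29.88*u - 10.66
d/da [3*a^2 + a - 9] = 6*a + 1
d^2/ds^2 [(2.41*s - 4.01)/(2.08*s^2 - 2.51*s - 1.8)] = ((28.7798 - 30.0768*s)*(-2.08*s^2 + 2.51*s + 1.8) - (2.41*s - 4.01)*(4.16*s - 2.51)*(8.32*s - 5.02))/(-2.08*s^2 + 2.51*s + 1.8)^3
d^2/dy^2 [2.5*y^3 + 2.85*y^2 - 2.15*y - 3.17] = 15.0*y + 5.7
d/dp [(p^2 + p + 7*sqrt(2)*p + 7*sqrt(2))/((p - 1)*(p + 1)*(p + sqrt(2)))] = (-p^2 - 14*sqrt(2)*p - 14 + 6*sqrt(2))/(p^4 - 2*p^3 + 2*sqrt(2)*p^3 - 4*sqrt(2)*p^2 + 3*p^2 - 4*p + 2*sqrt(2)*p + 2)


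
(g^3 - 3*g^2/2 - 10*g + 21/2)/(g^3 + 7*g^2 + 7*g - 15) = (g - 7/2)/(g + 5)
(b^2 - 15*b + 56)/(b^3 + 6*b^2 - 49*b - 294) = (b - 8)/(b^2 + 13*b + 42)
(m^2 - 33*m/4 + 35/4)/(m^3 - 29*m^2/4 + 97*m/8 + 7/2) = 2*(4*m^2 - 33*m + 35)/(8*m^3 - 58*m^2 + 97*m + 28)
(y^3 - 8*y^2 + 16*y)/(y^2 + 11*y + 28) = y*(y^2 - 8*y + 16)/(y^2 + 11*y + 28)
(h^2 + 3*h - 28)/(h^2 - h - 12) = (h + 7)/(h + 3)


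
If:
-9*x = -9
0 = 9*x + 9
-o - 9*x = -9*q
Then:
No Solution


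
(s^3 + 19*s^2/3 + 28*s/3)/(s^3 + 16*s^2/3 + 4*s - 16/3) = s*(3*s + 7)/(3*s^2 + 4*s - 4)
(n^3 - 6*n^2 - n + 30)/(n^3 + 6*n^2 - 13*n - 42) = (n - 5)/(n + 7)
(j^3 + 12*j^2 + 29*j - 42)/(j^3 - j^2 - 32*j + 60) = (j^2 + 6*j - 7)/(j^2 - 7*j + 10)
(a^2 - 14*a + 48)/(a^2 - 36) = (a - 8)/(a + 6)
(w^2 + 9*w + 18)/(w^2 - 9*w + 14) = (w^2 + 9*w + 18)/(w^2 - 9*w + 14)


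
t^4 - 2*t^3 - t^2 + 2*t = t*(t - 2)*(t - 1)*(t + 1)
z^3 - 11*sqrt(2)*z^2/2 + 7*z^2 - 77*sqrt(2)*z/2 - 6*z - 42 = (z + 7)*(z - 6*sqrt(2))*(z + sqrt(2)/2)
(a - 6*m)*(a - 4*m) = a^2 - 10*a*m + 24*m^2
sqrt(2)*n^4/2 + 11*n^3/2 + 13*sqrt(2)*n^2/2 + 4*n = n*(n/2 + sqrt(2)/2)*(n + 4*sqrt(2))*(sqrt(2)*n + 1)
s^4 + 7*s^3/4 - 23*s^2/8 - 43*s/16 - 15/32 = (s - 3/2)*(s + 1/4)*(s + 1/2)*(s + 5/2)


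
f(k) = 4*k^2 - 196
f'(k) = 8*k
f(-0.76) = -193.69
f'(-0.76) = -6.08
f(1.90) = -181.56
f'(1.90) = 15.20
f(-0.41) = -195.33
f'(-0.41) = -3.28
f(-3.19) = -155.30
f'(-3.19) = -25.52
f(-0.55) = -194.79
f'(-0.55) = -4.40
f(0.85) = -193.11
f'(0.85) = 6.80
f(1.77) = -183.47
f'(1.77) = 14.16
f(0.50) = -195.00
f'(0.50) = 4.00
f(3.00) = -160.00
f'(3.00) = 24.00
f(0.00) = -196.00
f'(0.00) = 0.00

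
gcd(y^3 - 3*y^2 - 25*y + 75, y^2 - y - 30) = y + 5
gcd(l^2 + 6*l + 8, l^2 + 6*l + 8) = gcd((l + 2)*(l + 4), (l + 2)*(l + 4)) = l^2 + 6*l + 8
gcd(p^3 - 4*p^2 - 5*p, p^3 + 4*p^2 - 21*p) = p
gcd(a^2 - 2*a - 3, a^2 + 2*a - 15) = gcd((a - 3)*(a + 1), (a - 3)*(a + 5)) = a - 3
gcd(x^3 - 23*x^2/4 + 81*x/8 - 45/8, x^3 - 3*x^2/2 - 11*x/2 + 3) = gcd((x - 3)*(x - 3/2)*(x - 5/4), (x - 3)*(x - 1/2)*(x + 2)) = x - 3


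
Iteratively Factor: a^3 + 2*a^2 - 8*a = (a + 4)*(a^2 - 2*a) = (a - 2)*(a + 4)*(a)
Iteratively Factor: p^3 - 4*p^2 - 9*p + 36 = (p - 4)*(p^2 - 9) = (p - 4)*(p + 3)*(p - 3)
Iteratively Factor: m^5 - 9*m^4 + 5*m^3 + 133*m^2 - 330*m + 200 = (m - 2)*(m^4 - 7*m^3 - 9*m^2 + 115*m - 100) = (m - 2)*(m + 4)*(m^3 - 11*m^2 + 35*m - 25) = (m - 2)*(m - 1)*(m + 4)*(m^2 - 10*m + 25) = (m - 5)*(m - 2)*(m - 1)*(m + 4)*(m - 5)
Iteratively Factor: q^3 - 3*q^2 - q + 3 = (q - 3)*(q^2 - 1) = (q - 3)*(q - 1)*(q + 1)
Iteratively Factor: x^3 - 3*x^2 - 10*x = (x)*(x^2 - 3*x - 10) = x*(x - 5)*(x + 2)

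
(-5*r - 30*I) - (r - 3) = -6*r + 3 - 30*I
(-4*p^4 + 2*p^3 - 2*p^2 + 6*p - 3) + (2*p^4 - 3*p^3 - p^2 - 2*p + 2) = -2*p^4 - p^3 - 3*p^2 + 4*p - 1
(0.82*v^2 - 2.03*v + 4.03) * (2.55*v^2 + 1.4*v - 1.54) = 2.091*v^4 - 4.0285*v^3 + 6.1717*v^2 + 8.7682*v - 6.2062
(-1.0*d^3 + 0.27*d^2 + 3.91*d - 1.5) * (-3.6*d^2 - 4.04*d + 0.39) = 3.6*d^5 + 3.068*d^4 - 15.5568*d^3 - 10.2911*d^2 + 7.5849*d - 0.585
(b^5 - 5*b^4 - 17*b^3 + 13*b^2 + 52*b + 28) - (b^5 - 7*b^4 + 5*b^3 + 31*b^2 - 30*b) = 2*b^4 - 22*b^3 - 18*b^2 + 82*b + 28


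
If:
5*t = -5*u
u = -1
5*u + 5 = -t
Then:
No Solution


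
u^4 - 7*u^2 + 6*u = u*(u - 2)*(u - 1)*(u + 3)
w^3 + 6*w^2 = w^2*(w + 6)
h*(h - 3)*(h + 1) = h^3 - 2*h^2 - 3*h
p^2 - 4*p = p*(p - 4)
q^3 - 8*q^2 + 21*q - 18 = (q - 3)^2*(q - 2)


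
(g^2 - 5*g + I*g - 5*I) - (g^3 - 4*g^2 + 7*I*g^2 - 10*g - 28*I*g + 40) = -g^3 + 5*g^2 - 7*I*g^2 + 5*g + 29*I*g - 40 - 5*I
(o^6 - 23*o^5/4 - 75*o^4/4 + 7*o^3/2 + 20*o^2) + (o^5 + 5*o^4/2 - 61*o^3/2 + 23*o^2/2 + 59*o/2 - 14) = o^6 - 19*o^5/4 - 65*o^4/4 - 27*o^3 + 63*o^2/2 + 59*o/2 - 14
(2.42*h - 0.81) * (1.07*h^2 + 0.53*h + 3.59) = 2.5894*h^3 + 0.4159*h^2 + 8.2585*h - 2.9079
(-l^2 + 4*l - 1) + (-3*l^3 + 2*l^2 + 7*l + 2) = -3*l^3 + l^2 + 11*l + 1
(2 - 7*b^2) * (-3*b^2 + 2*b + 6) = 21*b^4 - 14*b^3 - 48*b^2 + 4*b + 12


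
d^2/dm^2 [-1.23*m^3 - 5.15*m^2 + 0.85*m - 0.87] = -7.38*m - 10.3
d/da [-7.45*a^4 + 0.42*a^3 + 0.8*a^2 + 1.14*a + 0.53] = -29.8*a^3 + 1.26*a^2 + 1.6*a + 1.14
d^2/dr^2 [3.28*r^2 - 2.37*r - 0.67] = 6.56000000000000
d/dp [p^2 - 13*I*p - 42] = 2*p - 13*I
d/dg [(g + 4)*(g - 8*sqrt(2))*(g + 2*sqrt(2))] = 3*g^2 - 12*sqrt(2)*g + 8*g - 24*sqrt(2) - 32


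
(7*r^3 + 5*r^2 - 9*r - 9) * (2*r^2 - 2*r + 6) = 14*r^5 - 4*r^4 + 14*r^3 + 30*r^2 - 36*r - 54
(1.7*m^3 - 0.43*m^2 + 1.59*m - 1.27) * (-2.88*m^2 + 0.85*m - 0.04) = -4.896*m^5 + 2.6834*m^4 - 5.0127*m^3 + 5.0263*m^2 - 1.1431*m + 0.0508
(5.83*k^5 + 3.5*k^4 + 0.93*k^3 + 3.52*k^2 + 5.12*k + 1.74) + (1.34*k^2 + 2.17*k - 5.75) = 5.83*k^5 + 3.5*k^4 + 0.93*k^3 + 4.86*k^2 + 7.29*k - 4.01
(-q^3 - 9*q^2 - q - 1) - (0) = -q^3 - 9*q^2 - q - 1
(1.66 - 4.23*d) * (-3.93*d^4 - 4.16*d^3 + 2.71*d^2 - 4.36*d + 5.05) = 16.6239*d^5 + 11.073*d^4 - 18.3689*d^3 + 22.9414*d^2 - 28.5991*d + 8.383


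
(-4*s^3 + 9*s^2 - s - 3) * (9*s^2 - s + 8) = -36*s^5 + 85*s^4 - 50*s^3 + 46*s^2 - 5*s - 24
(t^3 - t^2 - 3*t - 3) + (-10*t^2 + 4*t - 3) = t^3 - 11*t^2 + t - 6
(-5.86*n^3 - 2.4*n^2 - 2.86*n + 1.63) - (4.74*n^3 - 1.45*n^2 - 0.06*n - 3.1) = -10.6*n^3 - 0.95*n^2 - 2.8*n + 4.73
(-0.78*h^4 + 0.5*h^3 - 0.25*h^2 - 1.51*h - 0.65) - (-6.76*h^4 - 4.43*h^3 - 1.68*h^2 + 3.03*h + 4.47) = 5.98*h^4 + 4.93*h^3 + 1.43*h^2 - 4.54*h - 5.12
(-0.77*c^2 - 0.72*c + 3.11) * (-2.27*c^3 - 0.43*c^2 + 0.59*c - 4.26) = 1.7479*c^5 + 1.9655*c^4 - 7.2044*c^3 + 1.5181*c^2 + 4.9021*c - 13.2486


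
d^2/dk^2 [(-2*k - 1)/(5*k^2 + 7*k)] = 2*(-50*k^3 - 75*k^2 - 105*k - 49)/(k^3*(125*k^3 + 525*k^2 + 735*k + 343))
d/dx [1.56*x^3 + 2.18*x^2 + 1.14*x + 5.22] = 4.68*x^2 + 4.36*x + 1.14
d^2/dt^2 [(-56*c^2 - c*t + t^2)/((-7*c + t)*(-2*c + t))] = 4*c*(-1841*c^3 + 777*c^2*t - 105*c*t^2 + 4*t^3)/(2744*c^6 - 5292*c^5*t + 3990*c^4*t^2 - 1485*c^3*t^3 + 285*c^2*t^4 - 27*c*t^5 + t^6)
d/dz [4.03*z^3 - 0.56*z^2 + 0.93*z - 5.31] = 12.09*z^2 - 1.12*z + 0.93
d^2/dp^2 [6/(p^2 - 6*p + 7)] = 12*(-p^2 + 6*p + 4*(p - 3)^2 - 7)/(p^2 - 6*p + 7)^3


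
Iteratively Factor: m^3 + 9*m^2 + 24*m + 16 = (m + 1)*(m^2 + 8*m + 16) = (m + 1)*(m + 4)*(m + 4)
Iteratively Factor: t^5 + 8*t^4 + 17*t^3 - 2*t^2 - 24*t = (t + 4)*(t^4 + 4*t^3 + t^2 - 6*t) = (t - 1)*(t + 4)*(t^3 + 5*t^2 + 6*t) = (t - 1)*(t + 2)*(t + 4)*(t^2 + 3*t) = (t - 1)*(t + 2)*(t + 3)*(t + 4)*(t)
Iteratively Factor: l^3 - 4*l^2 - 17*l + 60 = (l - 3)*(l^2 - l - 20) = (l - 3)*(l + 4)*(l - 5)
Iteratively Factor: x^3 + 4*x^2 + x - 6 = (x - 1)*(x^2 + 5*x + 6) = (x - 1)*(x + 3)*(x + 2)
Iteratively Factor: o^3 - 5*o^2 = (o)*(o^2 - 5*o) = o^2*(o - 5)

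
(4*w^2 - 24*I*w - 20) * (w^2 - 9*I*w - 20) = 4*w^4 - 60*I*w^3 - 316*w^2 + 660*I*w + 400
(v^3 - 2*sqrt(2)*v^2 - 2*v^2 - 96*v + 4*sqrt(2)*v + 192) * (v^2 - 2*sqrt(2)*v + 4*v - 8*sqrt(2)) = v^5 - 4*sqrt(2)*v^4 + 2*v^4 - 96*v^3 - 8*sqrt(2)*v^3 - 176*v^2 + 224*sqrt(2)*v^2 + 384*sqrt(2)*v + 704*v - 1536*sqrt(2)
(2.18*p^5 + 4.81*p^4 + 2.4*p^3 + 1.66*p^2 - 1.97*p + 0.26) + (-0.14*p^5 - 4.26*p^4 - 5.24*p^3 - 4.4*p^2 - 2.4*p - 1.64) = 2.04*p^5 + 0.55*p^4 - 2.84*p^3 - 2.74*p^2 - 4.37*p - 1.38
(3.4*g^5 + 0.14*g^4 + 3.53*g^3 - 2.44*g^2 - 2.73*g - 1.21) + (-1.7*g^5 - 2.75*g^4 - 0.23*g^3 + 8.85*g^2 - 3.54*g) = 1.7*g^5 - 2.61*g^4 + 3.3*g^3 + 6.41*g^2 - 6.27*g - 1.21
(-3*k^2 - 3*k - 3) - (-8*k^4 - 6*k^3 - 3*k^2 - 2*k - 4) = 8*k^4 + 6*k^3 - k + 1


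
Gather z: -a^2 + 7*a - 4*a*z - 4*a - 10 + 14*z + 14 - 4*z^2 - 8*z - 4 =-a^2 + 3*a - 4*z^2 + z*(6 - 4*a)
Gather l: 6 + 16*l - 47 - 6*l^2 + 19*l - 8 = -6*l^2 + 35*l - 49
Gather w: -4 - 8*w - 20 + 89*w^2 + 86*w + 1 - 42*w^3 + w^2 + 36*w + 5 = -42*w^3 + 90*w^2 + 114*w - 18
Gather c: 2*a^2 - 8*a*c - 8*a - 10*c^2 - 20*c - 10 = 2*a^2 - 8*a - 10*c^2 + c*(-8*a - 20) - 10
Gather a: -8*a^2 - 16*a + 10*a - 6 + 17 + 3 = -8*a^2 - 6*a + 14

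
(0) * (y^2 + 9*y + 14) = 0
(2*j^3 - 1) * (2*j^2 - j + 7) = 4*j^5 - 2*j^4 + 14*j^3 - 2*j^2 + j - 7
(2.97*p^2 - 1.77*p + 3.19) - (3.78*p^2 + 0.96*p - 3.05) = -0.81*p^2 - 2.73*p + 6.24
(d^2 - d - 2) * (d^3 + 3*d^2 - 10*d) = d^5 + 2*d^4 - 15*d^3 + 4*d^2 + 20*d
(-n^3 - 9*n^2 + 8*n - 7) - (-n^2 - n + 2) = -n^3 - 8*n^2 + 9*n - 9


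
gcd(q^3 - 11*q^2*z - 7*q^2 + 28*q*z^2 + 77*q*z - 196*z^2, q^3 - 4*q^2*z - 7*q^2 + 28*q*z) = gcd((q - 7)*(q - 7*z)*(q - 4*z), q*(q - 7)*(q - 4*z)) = -q^2 + 4*q*z + 7*q - 28*z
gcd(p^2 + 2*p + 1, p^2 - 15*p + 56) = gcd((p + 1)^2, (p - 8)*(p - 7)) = 1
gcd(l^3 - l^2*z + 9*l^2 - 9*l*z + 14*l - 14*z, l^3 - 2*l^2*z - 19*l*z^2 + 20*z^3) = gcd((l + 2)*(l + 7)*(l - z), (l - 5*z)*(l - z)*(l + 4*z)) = -l + z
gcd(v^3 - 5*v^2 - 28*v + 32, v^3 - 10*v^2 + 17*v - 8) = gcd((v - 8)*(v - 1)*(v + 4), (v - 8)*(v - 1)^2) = v^2 - 9*v + 8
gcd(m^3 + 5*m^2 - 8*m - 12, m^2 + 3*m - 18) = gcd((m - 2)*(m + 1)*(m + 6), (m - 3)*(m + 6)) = m + 6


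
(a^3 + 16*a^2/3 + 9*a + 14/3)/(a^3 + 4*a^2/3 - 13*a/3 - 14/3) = (a + 2)/(a - 2)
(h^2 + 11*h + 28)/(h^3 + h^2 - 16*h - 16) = (h + 7)/(h^2 - 3*h - 4)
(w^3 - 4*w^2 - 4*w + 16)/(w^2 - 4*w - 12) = (w^2 - 6*w + 8)/(w - 6)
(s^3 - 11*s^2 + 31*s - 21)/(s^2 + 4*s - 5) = (s^2 - 10*s + 21)/(s + 5)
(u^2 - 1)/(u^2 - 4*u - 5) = (u - 1)/(u - 5)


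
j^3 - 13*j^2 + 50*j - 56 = (j - 7)*(j - 4)*(j - 2)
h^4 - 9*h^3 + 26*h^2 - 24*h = h*(h - 4)*(h - 3)*(h - 2)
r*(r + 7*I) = r^2 + 7*I*r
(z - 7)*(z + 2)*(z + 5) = z^3 - 39*z - 70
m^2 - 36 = (m - 6)*(m + 6)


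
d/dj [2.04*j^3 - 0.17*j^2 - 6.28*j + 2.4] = 6.12*j^2 - 0.34*j - 6.28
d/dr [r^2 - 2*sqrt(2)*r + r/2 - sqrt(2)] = 2*r - 2*sqrt(2) + 1/2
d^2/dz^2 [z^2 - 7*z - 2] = 2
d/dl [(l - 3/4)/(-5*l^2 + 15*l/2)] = (8*l^2 - 12*l + 9)/(10*l^2*(4*l^2 - 12*l + 9))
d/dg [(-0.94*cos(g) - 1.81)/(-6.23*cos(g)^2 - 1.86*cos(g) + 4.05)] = (5.8562*cos(g)^2 + 22.5526*cos(g) + 7.1736)*sin(g)/(38.8129*cos(g)^4 + 23.1756*cos(g)^3 - 47.0034*cos(g)^2 - 15.066*cos(g) + 16.4025)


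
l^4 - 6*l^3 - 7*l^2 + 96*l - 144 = (l - 4)*(l - 3)^2*(l + 4)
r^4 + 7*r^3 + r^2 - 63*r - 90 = (r - 3)*(r + 2)*(r + 3)*(r + 5)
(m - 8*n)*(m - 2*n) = m^2 - 10*m*n + 16*n^2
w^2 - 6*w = w*(w - 6)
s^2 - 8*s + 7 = (s - 7)*(s - 1)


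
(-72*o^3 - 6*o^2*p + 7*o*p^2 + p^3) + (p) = -72*o^3 - 6*o^2*p + 7*o*p^2 + p^3 + p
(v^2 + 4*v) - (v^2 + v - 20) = 3*v + 20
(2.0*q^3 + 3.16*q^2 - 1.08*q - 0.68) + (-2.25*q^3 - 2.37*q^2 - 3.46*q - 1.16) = -0.25*q^3 + 0.79*q^2 - 4.54*q - 1.84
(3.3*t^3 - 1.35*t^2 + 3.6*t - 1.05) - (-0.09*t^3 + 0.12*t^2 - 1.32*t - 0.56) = 3.39*t^3 - 1.47*t^2 + 4.92*t - 0.49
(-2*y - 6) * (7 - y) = 2*y^2 - 8*y - 42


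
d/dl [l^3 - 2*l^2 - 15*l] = 3*l^2 - 4*l - 15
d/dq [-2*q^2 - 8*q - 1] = -4*q - 8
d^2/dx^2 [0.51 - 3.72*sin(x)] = 3.72*sin(x)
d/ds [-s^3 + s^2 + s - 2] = -3*s^2 + 2*s + 1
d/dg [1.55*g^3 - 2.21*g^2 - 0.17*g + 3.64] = 4.65*g^2 - 4.42*g - 0.17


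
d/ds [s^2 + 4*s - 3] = 2*s + 4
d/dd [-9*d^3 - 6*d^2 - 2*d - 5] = -27*d^2 - 12*d - 2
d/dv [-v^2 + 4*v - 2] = 4 - 2*v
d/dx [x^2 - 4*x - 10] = 2*x - 4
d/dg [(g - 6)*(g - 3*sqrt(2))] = 2*g - 6 - 3*sqrt(2)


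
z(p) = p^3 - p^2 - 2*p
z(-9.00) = -792.00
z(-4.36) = -93.17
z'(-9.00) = 259.00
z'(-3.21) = 35.33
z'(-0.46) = -0.45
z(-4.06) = -75.29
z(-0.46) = 0.61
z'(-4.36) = 63.75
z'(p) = 3*p^2 - 2*p - 2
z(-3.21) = -36.96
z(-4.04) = -74.18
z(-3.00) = -30.00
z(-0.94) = 0.17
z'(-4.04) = 55.04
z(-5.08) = -146.74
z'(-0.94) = 2.53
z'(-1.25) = 5.19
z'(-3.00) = 31.00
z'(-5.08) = 85.58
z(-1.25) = -1.02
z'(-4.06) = 55.57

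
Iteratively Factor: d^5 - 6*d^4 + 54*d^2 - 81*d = (d + 3)*(d^4 - 9*d^3 + 27*d^2 - 27*d) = (d - 3)*(d + 3)*(d^3 - 6*d^2 + 9*d) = d*(d - 3)*(d + 3)*(d^2 - 6*d + 9) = d*(d - 3)^2*(d + 3)*(d - 3)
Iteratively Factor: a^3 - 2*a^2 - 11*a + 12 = (a - 4)*(a^2 + 2*a - 3) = (a - 4)*(a - 1)*(a + 3)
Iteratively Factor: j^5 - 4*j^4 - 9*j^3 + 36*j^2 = (j)*(j^4 - 4*j^3 - 9*j^2 + 36*j) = j*(j - 3)*(j^3 - j^2 - 12*j) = j^2*(j - 3)*(j^2 - j - 12) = j^2*(j - 4)*(j - 3)*(j + 3)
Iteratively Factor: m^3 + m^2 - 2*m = (m + 2)*(m^2 - m) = m*(m + 2)*(m - 1)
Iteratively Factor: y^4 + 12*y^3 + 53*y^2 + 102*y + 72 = (y + 2)*(y^3 + 10*y^2 + 33*y + 36) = (y + 2)*(y + 4)*(y^2 + 6*y + 9) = (y + 2)*(y + 3)*(y + 4)*(y + 3)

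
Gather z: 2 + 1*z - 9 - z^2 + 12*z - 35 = -z^2 + 13*z - 42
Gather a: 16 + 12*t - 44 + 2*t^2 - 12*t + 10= 2*t^2 - 18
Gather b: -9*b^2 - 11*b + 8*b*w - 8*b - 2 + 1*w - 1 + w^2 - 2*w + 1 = -9*b^2 + b*(8*w - 19) + w^2 - w - 2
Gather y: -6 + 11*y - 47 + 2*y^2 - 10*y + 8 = 2*y^2 + y - 45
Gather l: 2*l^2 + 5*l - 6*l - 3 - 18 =2*l^2 - l - 21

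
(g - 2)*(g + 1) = g^2 - g - 2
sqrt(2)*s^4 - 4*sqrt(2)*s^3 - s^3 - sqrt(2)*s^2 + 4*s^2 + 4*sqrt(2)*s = s*(s - 4)*(s - sqrt(2))*(sqrt(2)*s + 1)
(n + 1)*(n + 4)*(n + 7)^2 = n^4 + 19*n^3 + 123*n^2 + 301*n + 196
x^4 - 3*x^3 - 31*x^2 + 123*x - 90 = (x - 5)*(x - 3)*(x - 1)*(x + 6)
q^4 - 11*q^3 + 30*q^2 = q^2*(q - 6)*(q - 5)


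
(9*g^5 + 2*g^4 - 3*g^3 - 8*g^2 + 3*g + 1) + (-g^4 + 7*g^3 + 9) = 9*g^5 + g^4 + 4*g^3 - 8*g^2 + 3*g + 10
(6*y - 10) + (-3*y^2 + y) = -3*y^2 + 7*y - 10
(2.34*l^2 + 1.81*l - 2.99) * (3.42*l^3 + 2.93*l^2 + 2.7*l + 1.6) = 8.0028*l^5 + 13.0464*l^4 + 1.3955*l^3 - 0.129700000000001*l^2 - 5.177*l - 4.784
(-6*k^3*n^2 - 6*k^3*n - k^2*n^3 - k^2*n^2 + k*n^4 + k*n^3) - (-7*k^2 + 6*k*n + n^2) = -6*k^3*n^2 - 6*k^3*n - k^2*n^3 - k^2*n^2 + 7*k^2 + k*n^4 + k*n^3 - 6*k*n - n^2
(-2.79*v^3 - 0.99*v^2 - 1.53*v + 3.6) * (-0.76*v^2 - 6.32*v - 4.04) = 2.1204*v^5 + 18.3852*v^4 + 18.6912*v^3 + 10.9332*v^2 - 16.5708*v - 14.544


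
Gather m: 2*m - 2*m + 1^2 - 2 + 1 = 0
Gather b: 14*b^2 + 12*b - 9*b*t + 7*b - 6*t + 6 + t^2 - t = 14*b^2 + b*(19 - 9*t) + t^2 - 7*t + 6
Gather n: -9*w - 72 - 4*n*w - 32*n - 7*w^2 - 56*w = n*(-4*w - 32) - 7*w^2 - 65*w - 72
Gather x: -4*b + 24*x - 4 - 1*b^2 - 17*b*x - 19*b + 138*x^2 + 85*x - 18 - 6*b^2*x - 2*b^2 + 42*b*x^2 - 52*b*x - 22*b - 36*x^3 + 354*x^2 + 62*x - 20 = -3*b^2 - 45*b - 36*x^3 + x^2*(42*b + 492) + x*(-6*b^2 - 69*b + 171) - 42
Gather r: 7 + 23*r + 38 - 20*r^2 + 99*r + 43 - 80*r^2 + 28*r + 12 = -100*r^2 + 150*r + 100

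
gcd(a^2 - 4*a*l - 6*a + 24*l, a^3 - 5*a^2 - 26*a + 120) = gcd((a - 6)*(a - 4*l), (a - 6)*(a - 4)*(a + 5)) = a - 6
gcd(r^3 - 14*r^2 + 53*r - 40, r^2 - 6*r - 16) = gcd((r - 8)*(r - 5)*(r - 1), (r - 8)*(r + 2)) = r - 8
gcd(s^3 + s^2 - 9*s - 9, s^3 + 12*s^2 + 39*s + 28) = s + 1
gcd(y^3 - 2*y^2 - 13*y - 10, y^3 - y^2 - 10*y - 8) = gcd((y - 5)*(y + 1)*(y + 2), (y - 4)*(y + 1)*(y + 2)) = y^2 + 3*y + 2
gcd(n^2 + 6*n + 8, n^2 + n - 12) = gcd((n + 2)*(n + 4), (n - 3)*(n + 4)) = n + 4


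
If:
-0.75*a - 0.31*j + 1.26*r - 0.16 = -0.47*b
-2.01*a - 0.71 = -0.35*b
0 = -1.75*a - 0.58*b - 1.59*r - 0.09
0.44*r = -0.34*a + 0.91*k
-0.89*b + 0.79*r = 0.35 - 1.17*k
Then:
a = -0.36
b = -0.03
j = 1.73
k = 0.04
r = 0.35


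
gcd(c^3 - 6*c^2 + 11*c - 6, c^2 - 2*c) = c - 2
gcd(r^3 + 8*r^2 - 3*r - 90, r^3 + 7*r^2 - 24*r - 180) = r + 6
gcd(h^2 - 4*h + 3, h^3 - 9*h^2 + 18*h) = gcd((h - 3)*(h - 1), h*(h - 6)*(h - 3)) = h - 3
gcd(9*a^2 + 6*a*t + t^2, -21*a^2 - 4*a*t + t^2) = 3*a + t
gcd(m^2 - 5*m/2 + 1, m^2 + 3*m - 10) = m - 2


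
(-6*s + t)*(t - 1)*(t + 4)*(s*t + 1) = -6*s^2*t^3 - 18*s^2*t^2 + 24*s^2*t + s*t^4 + 3*s*t^3 - 10*s*t^2 - 18*s*t + 24*s + t^3 + 3*t^2 - 4*t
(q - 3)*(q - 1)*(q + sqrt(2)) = q^3 - 4*q^2 + sqrt(2)*q^2 - 4*sqrt(2)*q + 3*q + 3*sqrt(2)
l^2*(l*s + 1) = l^3*s + l^2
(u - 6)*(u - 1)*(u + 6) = u^3 - u^2 - 36*u + 36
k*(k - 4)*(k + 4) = k^3 - 16*k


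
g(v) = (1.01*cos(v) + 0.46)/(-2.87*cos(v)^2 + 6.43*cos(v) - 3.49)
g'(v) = (-5.74*sin(v)*cos(v) + 6.43*sin(v))*(1.01*cos(v) + 0.46)/(-2.87*cos(v)^2 + 6.43*cos(v) - 3.49)^2 - 1.01*sin(v)/(-2.87*cos(v)^2 + 6.43*cos(v) - 3.49) = (-2.8987*cos(v)^2 - 2.6404*cos(v) + 6.4827)*sin(v)/(8.2369*cos(v)^4 - 36.9082*cos(v)^3 + 61.3775*cos(v)^2 - 44.8814*cos(v) + 12.1801)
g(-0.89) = -1.89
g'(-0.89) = -8.49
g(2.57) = 0.04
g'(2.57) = 0.03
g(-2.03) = -0.00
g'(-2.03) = -0.13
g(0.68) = -5.52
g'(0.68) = 33.11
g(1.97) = -0.01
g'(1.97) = 0.16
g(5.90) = 287.06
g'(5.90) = -24324.07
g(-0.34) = 66.94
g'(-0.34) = -1061.94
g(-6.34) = 21.32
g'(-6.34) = -11.46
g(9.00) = 0.04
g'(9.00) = 0.02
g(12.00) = -12.18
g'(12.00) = -101.30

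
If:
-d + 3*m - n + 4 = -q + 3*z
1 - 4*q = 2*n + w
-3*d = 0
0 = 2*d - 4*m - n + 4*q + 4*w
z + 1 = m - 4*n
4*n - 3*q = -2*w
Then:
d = 0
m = 931/484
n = -79/121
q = 2/11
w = 191/121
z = 1711/484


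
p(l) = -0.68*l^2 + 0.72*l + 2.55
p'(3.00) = -3.36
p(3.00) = -1.41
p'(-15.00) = 21.12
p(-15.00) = -161.25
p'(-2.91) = 4.68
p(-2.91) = -5.30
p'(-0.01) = 0.73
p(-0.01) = 2.54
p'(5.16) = -6.30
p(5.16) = -11.84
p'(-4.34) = 6.62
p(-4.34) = -13.38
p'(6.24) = -7.77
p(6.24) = -19.43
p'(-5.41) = 8.08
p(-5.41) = -21.25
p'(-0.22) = 1.02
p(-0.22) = 2.36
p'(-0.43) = 1.30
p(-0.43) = 2.11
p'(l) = 0.72 - 1.36*l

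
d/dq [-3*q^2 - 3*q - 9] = -6*q - 3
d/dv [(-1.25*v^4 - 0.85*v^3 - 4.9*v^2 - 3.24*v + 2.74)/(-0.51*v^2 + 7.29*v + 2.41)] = (1.275*v^5 - 26.904*v^4 - 24.443*v^3 - 43.5189*v^2 - 20.8232*v - 27.783)/(0.2601*v^4 - 7.4358*v^3 + 50.6859*v^2 + 35.1378*v + 5.8081)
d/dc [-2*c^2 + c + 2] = 1 - 4*c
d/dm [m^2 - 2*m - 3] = 2*m - 2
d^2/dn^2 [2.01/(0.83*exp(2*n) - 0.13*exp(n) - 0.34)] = ((0.2613 - 6.6732*exp(n))*(-0.83*exp(2*n) + 0.13*exp(n) + 0.34) - 2.01*(1.66*exp(n) - 0.13)*(3.32*exp(n) - 0.26)*exp(n))*exp(n)/(-0.83*exp(2*n) + 0.13*exp(n) + 0.34)^3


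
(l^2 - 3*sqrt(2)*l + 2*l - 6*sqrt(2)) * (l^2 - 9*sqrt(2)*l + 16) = l^4 - 12*sqrt(2)*l^3 + 2*l^3 - 24*sqrt(2)*l^2 + 70*l^2 - 48*sqrt(2)*l + 140*l - 96*sqrt(2)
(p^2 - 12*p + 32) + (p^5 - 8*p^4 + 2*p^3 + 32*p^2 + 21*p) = p^5 - 8*p^4 + 2*p^3 + 33*p^2 + 9*p + 32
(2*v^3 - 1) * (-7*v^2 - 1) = -14*v^5 - 2*v^3 + 7*v^2 + 1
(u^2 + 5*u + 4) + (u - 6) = u^2 + 6*u - 2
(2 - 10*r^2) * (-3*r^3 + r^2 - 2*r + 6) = 30*r^5 - 10*r^4 + 14*r^3 - 58*r^2 - 4*r + 12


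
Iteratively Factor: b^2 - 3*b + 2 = (b - 2)*(b - 1)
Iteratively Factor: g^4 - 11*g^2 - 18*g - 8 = (g + 1)*(g^3 - g^2 - 10*g - 8) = (g + 1)^2*(g^2 - 2*g - 8) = (g + 1)^2*(g + 2)*(g - 4)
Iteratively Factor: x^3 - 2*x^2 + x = (x - 1)*(x^2 - x) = x*(x - 1)*(x - 1)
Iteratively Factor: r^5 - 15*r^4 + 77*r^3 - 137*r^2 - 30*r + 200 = (r - 5)*(r^4 - 10*r^3 + 27*r^2 - 2*r - 40) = (r - 5)*(r + 1)*(r^3 - 11*r^2 + 38*r - 40) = (r - 5)*(r - 2)*(r + 1)*(r^2 - 9*r + 20) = (r - 5)*(r - 4)*(r - 2)*(r + 1)*(r - 5)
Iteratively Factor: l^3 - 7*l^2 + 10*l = (l - 2)*(l^2 - 5*l) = l*(l - 2)*(l - 5)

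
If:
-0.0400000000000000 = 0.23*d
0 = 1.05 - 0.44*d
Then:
No Solution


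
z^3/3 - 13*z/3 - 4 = (z/3 + 1)*(z - 4)*(z + 1)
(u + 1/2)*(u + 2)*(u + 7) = u^3 + 19*u^2/2 + 37*u/2 + 7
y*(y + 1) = y^2 + y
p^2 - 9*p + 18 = (p - 6)*(p - 3)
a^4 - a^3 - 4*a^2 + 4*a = a*(a - 2)*(a - 1)*(a + 2)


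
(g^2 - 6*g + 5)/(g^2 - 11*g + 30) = (g - 1)/(g - 6)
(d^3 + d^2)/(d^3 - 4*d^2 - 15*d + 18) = d^2*(d + 1)/(d^3 - 4*d^2 - 15*d + 18)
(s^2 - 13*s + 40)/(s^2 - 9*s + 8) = (s - 5)/(s - 1)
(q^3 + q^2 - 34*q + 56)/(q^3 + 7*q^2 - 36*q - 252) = (q^2 - 6*q + 8)/(q^2 - 36)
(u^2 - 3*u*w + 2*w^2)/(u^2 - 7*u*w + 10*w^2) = (u - w)/(u - 5*w)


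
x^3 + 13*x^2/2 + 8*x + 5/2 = (x + 1/2)*(x + 1)*(x + 5)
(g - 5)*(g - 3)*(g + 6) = g^3 - 2*g^2 - 33*g + 90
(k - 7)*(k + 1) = k^2 - 6*k - 7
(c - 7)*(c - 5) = c^2 - 12*c + 35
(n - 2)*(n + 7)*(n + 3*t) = n^3 + 3*n^2*t + 5*n^2 + 15*n*t - 14*n - 42*t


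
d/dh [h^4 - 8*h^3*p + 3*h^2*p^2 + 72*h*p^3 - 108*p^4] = 4*h^3 - 24*h^2*p + 6*h*p^2 + 72*p^3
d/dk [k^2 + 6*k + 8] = 2*k + 6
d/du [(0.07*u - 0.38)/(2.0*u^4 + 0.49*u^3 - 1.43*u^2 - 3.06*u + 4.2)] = (-0.42*u^4 + 2.9714*u^3 + 0.6587*u^2 - 1.0868*u - 0.8688)/(4.0*u^8 + 1.96*u^7 - 5.4799*u^6 - 13.6414*u^5 + 15.8461*u^4 + 12.8676*u^3 - 2.6484*u^2 - 25.704*u + 17.64)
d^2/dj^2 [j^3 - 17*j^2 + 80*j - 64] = 6*j - 34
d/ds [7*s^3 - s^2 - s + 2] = 21*s^2 - 2*s - 1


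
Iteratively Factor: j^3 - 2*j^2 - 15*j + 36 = (j - 3)*(j^2 + j - 12) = (j - 3)^2*(j + 4)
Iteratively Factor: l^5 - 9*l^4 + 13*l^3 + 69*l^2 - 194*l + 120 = (l - 2)*(l^4 - 7*l^3 - l^2 + 67*l - 60) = (l - 4)*(l - 2)*(l^3 - 3*l^2 - 13*l + 15) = (l - 4)*(l - 2)*(l - 1)*(l^2 - 2*l - 15) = (l - 5)*(l - 4)*(l - 2)*(l - 1)*(l + 3)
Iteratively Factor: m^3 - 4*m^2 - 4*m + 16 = (m - 2)*(m^2 - 2*m - 8) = (m - 2)*(m + 2)*(m - 4)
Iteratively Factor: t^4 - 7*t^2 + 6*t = (t + 3)*(t^3 - 3*t^2 + 2*t) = (t - 1)*(t + 3)*(t^2 - 2*t) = t*(t - 1)*(t + 3)*(t - 2)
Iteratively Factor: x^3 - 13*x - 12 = (x + 3)*(x^2 - 3*x - 4) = (x - 4)*(x + 3)*(x + 1)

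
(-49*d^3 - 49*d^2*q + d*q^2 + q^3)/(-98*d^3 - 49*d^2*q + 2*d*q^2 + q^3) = (d + q)/(2*d + q)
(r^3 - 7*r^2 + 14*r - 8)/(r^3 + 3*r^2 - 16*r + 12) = (r - 4)/(r + 6)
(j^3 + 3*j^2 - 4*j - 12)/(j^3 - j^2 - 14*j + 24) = (j^2 + 5*j + 6)/(j^2 + j - 12)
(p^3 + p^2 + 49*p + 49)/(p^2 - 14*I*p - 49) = (p^2 + p*(1 + 7*I) + 7*I)/(p - 7*I)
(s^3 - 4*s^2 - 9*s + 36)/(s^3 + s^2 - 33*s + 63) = (s^2 - s - 12)/(s^2 + 4*s - 21)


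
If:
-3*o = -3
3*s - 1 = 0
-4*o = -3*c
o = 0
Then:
No Solution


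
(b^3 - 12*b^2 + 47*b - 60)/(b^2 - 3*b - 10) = (b^2 - 7*b + 12)/(b + 2)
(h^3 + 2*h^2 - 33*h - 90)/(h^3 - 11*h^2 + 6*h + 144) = (h + 5)/(h - 8)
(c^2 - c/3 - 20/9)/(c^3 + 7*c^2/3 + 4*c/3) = (c - 5/3)/(c*(c + 1))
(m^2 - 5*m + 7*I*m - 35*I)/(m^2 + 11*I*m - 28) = (m - 5)/(m + 4*I)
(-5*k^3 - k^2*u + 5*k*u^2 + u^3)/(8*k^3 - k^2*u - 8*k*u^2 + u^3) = (5*k + u)/(-8*k + u)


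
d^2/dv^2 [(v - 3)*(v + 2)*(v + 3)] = 6*v + 4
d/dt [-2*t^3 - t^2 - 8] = 2*t*(-3*t - 1)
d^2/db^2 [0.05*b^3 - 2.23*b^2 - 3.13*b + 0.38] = 0.3*b - 4.46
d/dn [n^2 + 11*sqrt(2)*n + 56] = 2*n + 11*sqrt(2)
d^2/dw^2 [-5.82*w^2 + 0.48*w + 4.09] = -11.6400000000000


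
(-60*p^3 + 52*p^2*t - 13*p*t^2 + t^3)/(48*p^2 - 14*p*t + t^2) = (-10*p^2 + 7*p*t - t^2)/(8*p - t)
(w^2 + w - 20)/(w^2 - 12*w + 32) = (w + 5)/(w - 8)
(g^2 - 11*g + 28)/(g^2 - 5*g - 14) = (g - 4)/(g + 2)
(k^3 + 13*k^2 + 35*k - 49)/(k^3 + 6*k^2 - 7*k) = (k + 7)/k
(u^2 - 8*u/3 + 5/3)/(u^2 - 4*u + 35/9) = 3*(u - 1)/(3*u - 7)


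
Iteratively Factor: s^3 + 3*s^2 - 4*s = (s - 1)*(s^2 + 4*s) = s*(s - 1)*(s + 4)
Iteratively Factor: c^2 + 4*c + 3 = (c + 3)*(c + 1)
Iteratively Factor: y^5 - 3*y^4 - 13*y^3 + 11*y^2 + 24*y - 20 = (y + 2)*(y^4 - 5*y^3 - 3*y^2 + 17*y - 10) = (y - 1)*(y + 2)*(y^3 - 4*y^2 - 7*y + 10) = (y - 1)^2*(y + 2)*(y^2 - 3*y - 10) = (y - 1)^2*(y + 2)^2*(y - 5)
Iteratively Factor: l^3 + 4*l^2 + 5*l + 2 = (l + 1)*(l^2 + 3*l + 2) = (l + 1)^2*(l + 2)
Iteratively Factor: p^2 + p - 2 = (p + 2)*(p - 1)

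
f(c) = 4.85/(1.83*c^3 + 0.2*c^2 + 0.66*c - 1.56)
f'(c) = 4.85*(-5.49*c^2 - 0.4*c - 0.66)/(1.83*c^3 + 0.2*c^2 + 0.66*c - 1.56)^2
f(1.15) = 2.16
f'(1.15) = -8.05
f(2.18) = 0.25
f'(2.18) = -0.34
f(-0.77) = -1.74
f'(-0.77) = -2.26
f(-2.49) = -0.16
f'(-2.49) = -0.18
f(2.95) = 0.10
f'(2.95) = -0.10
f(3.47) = 0.06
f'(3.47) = -0.05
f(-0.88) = -1.50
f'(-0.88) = -2.12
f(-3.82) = -0.05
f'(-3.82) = -0.04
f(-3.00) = -0.09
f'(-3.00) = -0.09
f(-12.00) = -0.00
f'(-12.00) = -0.00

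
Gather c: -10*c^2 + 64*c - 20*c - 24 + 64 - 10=-10*c^2 + 44*c + 30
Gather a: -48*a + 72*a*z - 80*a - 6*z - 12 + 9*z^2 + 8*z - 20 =a*(72*z - 128) + 9*z^2 + 2*z - 32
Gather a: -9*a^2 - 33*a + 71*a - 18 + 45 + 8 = -9*a^2 + 38*a + 35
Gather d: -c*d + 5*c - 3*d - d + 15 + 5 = 5*c + d*(-c - 4) + 20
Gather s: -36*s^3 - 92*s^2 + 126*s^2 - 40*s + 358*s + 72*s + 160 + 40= -36*s^3 + 34*s^2 + 390*s + 200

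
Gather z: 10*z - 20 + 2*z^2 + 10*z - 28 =2*z^2 + 20*z - 48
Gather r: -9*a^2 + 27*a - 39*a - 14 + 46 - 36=-9*a^2 - 12*a - 4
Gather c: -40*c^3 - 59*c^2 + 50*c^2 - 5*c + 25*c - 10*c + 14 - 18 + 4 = -40*c^3 - 9*c^2 + 10*c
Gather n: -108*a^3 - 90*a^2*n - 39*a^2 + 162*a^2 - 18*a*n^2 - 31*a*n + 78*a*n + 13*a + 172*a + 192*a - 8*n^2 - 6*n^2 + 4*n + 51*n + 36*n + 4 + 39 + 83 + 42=-108*a^3 + 123*a^2 + 377*a + n^2*(-18*a - 14) + n*(-90*a^2 + 47*a + 91) + 168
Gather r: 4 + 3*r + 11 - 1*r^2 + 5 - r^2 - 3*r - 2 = 18 - 2*r^2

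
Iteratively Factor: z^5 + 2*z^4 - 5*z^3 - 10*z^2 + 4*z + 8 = (z + 1)*(z^4 + z^3 - 6*z^2 - 4*z + 8) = (z - 2)*(z + 1)*(z^3 + 3*z^2 - 4) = (z - 2)*(z - 1)*(z + 1)*(z^2 + 4*z + 4) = (z - 2)*(z - 1)*(z + 1)*(z + 2)*(z + 2)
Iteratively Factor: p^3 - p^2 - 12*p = (p - 4)*(p^2 + 3*p) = (p - 4)*(p + 3)*(p)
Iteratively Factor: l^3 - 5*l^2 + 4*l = (l - 4)*(l^2 - l) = l*(l - 4)*(l - 1)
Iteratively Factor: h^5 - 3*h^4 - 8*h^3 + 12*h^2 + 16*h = (h - 2)*(h^4 - h^3 - 10*h^2 - 8*h) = h*(h - 2)*(h^3 - h^2 - 10*h - 8) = h*(h - 4)*(h - 2)*(h^2 + 3*h + 2) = h*(h - 4)*(h - 2)*(h + 2)*(h + 1)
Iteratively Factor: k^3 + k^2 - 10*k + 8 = (k - 2)*(k^2 + 3*k - 4) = (k - 2)*(k - 1)*(k + 4)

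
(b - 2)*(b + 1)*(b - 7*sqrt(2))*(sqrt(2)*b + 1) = sqrt(2)*b^4 - 13*b^3 - sqrt(2)*b^3 - 9*sqrt(2)*b^2 + 13*b^2 + 7*sqrt(2)*b + 26*b + 14*sqrt(2)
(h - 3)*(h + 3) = h^2 - 9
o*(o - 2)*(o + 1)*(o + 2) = o^4 + o^3 - 4*o^2 - 4*o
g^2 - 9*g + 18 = (g - 6)*(g - 3)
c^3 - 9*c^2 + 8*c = c*(c - 8)*(c - 1)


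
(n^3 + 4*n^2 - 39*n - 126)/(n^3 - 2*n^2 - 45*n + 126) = (n + 3)/(n - 3)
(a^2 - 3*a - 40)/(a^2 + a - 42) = (a^2 - 3*a - 40)/(a^2 + a - 42)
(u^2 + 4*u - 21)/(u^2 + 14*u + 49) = (u - 3)/(u + 7)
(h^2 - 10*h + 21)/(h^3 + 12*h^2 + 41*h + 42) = (h^2 - 10*h + 21)/(h^3 + 12*h^2 + 41*h + 42)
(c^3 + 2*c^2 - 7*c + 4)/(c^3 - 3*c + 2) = (c + 4)/(c + 2)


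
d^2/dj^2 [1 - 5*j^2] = -10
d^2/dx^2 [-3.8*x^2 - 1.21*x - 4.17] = -7.60000000000000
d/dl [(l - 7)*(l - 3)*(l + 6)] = 3*l^2 - 8*l - 39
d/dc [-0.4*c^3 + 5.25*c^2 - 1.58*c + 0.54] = -1.2*c^2 + 10.5*c - 1.58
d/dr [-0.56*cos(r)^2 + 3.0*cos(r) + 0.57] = (1.12*cos(r) - 3.0)*sin(r)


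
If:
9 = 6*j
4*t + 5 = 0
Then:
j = 3/2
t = -5/4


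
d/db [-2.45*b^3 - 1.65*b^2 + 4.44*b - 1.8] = -7.35*b^2 - 3.3*b + 4.44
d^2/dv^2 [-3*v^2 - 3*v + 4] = -6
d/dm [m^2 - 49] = 2*m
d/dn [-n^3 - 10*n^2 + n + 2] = -3*n^2 - 20*n + 1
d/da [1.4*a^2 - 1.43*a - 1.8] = 2.8*a - 1.43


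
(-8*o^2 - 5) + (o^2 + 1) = -7*o^2 - 4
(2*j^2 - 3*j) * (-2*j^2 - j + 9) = -4*j^4 + 4*j^3 + 21*j^2 - 27*j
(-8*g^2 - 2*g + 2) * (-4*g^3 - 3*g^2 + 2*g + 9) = 32*g^5 + 32*g^4 - 18*g^3 - 82*g^2 - 14*g + 18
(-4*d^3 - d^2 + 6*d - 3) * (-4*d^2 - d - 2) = 16*d^5 + 8*d^4 - 15*d^3 + 8*d^2 - 9*d + 6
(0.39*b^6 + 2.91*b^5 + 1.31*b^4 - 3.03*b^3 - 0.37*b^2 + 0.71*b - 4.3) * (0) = 0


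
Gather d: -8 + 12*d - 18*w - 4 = 12*d - 18*w - 12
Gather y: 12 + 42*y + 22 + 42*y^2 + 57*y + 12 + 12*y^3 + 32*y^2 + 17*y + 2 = 12*y^3 + 74*y^2 + 116*y + 48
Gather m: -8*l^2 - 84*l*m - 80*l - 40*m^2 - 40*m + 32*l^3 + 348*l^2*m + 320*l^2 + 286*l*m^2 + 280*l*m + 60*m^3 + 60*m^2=32*l^3 + 312*l^2 - 80*l + 60*m^3 + m^2*(286*l + 20) + m*(348*l^2 + 196*l - 40)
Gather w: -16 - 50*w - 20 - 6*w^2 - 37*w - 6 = -6*w^2 - 87*w - 42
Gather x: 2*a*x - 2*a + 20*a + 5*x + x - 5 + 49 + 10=18*a + x*(2*a + 6) + 54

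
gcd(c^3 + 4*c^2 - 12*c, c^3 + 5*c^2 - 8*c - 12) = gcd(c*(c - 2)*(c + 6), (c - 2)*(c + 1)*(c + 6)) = c^2 + 4*c - 12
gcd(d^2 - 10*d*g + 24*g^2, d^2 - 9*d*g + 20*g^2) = d - 4*g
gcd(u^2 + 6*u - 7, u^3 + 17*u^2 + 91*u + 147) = u + 7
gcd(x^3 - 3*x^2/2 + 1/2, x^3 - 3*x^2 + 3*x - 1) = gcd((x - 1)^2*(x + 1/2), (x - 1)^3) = x^2 - 2*x + 1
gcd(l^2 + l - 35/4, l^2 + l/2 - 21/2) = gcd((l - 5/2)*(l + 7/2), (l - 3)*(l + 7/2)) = l + 7/2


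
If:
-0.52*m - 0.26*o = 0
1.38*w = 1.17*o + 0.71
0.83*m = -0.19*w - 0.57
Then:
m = -1.31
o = 2.63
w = 2.74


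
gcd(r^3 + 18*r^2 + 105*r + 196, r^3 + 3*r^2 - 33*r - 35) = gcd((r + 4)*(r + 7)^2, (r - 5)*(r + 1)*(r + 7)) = r + 7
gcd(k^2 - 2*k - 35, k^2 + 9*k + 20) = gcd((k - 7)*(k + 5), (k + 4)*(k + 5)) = k + 5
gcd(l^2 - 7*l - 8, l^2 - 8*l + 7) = 1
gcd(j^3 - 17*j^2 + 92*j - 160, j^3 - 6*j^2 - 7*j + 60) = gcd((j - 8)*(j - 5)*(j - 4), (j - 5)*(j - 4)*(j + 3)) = j^2 - 9*j + 20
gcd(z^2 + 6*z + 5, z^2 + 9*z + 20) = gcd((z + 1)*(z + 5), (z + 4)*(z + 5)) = z + 5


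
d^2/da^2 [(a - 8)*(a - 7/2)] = 2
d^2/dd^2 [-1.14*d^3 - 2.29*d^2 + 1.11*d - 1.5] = -6.84*d - 4.58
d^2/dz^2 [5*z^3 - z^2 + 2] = 30*z - 2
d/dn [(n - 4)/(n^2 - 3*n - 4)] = -1/(n^2 + 2*n + 1)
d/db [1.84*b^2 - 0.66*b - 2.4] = 3.68*b - 0.66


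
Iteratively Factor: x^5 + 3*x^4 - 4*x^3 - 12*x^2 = (x + 3)*(x^4 - 4*x^2) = x*(x + 3)*(x^3 - 4*x) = x^2*(x + 3)*(x^2 - 4) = x^2*(x + 2)*(x + 3)*(x - 2)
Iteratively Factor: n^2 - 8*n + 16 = (n - 4)*(n - 4)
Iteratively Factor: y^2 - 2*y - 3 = (y + 1)*(y - 3)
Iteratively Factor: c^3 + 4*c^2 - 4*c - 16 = (c - 2)*(c^2 + 6*c + 8) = (c - 2)*(c + 2)*(c + 4)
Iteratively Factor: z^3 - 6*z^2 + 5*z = (z - 5)*(z^2 - z) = (z - 5)*(z - 1)*(z)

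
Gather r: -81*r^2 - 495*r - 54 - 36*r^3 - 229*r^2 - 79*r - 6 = -36*r^3 - 310*r^2 - 574*r - 60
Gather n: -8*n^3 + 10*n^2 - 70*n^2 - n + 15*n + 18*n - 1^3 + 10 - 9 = -8*n^3 - 60*n^2 + 32*n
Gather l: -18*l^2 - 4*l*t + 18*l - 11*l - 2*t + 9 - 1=-18*l^2 + l*(7 - 4*t) - 2*t + 8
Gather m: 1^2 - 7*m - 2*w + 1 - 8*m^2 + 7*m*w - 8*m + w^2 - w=-8*m^2 + m*(7*w - 15) + w^2 - 3*w + 2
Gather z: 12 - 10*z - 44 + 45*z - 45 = 35*z - 77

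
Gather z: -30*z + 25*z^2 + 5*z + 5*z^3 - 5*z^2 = 5*z^3 + 20*z^2 - 25*z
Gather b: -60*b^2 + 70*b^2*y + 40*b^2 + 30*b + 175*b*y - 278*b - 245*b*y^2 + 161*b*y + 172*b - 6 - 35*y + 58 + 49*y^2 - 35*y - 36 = b^2*(70*y - 20) + b*(-245*y^2 + 336*y - 76) + 49*y^2 - 70*y + 16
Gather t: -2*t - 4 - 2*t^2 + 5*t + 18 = -2*t^2 + 3*t + 14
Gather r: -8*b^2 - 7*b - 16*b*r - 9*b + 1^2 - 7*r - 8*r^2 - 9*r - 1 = -8*b^2 - 16*b - 8*r^2 + r*(-16*b - 16)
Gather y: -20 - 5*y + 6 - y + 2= -6*y - 12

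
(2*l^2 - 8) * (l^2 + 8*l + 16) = 2*l^4 + 16*l^3 + 24*l^2 - 64*l - 128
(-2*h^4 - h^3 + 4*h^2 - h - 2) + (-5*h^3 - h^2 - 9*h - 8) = -2*h^4 - 6*h^3 + 3*h^2 - 10*h - 10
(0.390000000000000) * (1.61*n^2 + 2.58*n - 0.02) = 0.6279*n^2 + 1.0062*n - 0.0078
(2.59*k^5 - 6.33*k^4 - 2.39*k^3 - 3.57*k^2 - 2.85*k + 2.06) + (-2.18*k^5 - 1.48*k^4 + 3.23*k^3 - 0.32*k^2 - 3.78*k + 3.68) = 0.41*k^5 - 7.81*k^4 + 0.84*k^3 - 3.89*k^2 - 6.63*k + 5.74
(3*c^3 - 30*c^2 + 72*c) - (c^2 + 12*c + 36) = 3*c^3 - 31*c^2 + 60*c - 36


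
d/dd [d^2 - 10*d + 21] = 2*d - 10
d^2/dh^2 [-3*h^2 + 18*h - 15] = -6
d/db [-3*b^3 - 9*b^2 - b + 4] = -9*b^2 - 18*b - 1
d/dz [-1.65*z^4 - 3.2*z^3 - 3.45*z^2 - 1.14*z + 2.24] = -6.6*z^3 - 9.6*z^2 - 6.9*z - 1.14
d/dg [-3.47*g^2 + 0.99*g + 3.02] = 0.99 - 6.94*g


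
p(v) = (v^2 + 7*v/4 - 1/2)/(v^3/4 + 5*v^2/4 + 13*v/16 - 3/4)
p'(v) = (2*v + 7/4)/(v^3/4 + 5*v^2/4 + 13*v/16 - 3/4) + (-3*v^2/4 - 5*v/2 - 13/16)*(v^2 + 7*v/4 - 1/2)/(v^3/4 + 5*v^2/4 + 13*v/16 - 3/4)^2 = 8*(-8*v^4 - 28*v^3 - 32*v^2 - 8*v - 29)/(16*v^6 + 160*v^5 + 504*v^4 + 424*v^3 - 311*v^2 - 312*v + 144)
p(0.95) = 1.51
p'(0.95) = -1.61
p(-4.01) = -302.56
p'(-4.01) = -30222.35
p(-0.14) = 0.86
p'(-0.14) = -1.26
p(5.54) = 0.47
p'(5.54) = -0.06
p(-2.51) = 1.24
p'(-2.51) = -2.08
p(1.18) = 1.25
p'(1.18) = -0.81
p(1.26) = 1.19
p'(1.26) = -0.68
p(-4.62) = -5.15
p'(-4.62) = -7.94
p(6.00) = 0.45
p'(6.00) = -0.05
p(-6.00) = -1.71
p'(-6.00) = -0.80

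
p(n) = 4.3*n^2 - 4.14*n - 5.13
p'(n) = 8.6*n - 4.14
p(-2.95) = 44.50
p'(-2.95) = -29.51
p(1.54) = -1.31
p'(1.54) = 9.10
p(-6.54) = 205.86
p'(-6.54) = -60.38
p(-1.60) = 12.50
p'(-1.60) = -17.90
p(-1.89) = 18.05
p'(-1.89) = -20.39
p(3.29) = 27.79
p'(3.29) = 24.15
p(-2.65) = 36.04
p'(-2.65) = -26.93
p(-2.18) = 24.33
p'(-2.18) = -22.89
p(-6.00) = 174.51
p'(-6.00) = -55.74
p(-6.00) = 174.51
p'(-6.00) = -55.74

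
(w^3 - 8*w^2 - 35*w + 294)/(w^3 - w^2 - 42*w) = (w - 7)/w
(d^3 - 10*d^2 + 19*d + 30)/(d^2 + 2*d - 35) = (d^2 - 5*d - 6)/(d + 7)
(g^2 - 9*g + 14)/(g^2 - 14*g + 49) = (g - 2)/(g - 7)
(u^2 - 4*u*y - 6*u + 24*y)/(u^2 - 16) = (u^2 - 4*u*y - 6*u + 24*y)/(u^2 - 16)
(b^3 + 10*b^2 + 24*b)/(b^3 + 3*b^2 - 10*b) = (b^2 + 10*b + 24)/(b^2 + 3*b - 10)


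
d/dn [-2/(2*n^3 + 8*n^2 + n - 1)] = 2*(6*n^2 + 16*n + 1)/(2*n^3 + 8*n^2 + n - 1)^2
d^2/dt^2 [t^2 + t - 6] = 2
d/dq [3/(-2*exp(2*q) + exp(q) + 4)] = (12*exp(q) - 3)*exp(q)/(-2*exp(2*q) + exp(q) + 4)^2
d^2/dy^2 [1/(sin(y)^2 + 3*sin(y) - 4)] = (-35*sin(y) + sin(3*y) + 13*cos(2*y)/2 - 65/2)/((sin(y) - 1)^2*(sin(y) + 4)^3)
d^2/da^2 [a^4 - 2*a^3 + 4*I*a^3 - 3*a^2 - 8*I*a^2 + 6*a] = 12*a^2 + a*(-12 + 24*I) - 6 - 16*I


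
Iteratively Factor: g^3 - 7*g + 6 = (g + 3)*(g^2 - 3*g + 2) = (g - 2)*(g + 3)*(g - 1)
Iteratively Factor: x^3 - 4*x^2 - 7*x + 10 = (x - 1)*(x^2 - 3*x - 10) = (x - 1)*(x + 2)*(x - 5)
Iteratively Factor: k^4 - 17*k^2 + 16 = (k + 4)*(k^3 - 4*k^2 - k + 4) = (k + 1)*(k + 4)*(k^2 - 5*k + 4) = (k - 4)*(k + 1)*(k + 4)*(k - 1)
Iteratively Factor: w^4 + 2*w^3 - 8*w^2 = (w)*(w^3 + 2*w^2 - 8*w) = w*(w - 2)*(w^2 + 4*w) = w*(w - 2)*(w + 4)*(w)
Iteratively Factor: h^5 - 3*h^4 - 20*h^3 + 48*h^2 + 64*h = (h - 4)*(h^4 + h^3 - 16*h^2 - 16*h) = h*(h - 4)*(h^3 + h^2 - 16*h - 16) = h*(h - 4)*(h + 4)*(h^2 - 3*h - 4) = h*(h - 4)*(h + 1)*(h + 4)*(h - 4)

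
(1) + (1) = 2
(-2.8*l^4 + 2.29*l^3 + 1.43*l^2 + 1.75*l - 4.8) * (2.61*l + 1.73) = -7.308*l^5 + 1.1329*l^4 + 7.694*l^3 + 7.0414*l^2 - 9.5005*l - 8.304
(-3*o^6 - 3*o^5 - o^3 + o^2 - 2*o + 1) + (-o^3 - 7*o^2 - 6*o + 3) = -3*o^6 - 3*o^5 - 2*o^3 - 6*o^2 - 8*o + 4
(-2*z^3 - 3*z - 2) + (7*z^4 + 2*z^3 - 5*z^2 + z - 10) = 7*z^4 - 5*z^2 - 2*z - 12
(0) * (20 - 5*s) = 0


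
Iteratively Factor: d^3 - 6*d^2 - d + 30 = (d - 3)*(d^2 - 3*d - 10) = (d - 5)*(d - 3)*(d + 2)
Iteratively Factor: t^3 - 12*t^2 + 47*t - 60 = (t - 4)*(t^2 - 8*t + 15) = (t - 4)*(t - 3)*(t - 5)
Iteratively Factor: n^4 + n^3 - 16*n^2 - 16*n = (n - 4)*(n^3 + 5*n^2 + 4*n) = (n - 4)*(n + 1)*(n^2 + 4*n) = n*(n - 4)*(n + 1)*(n + 4)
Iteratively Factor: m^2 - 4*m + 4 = (m - 2)*(m - 2)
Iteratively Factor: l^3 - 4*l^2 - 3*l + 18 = (l + 2)*(l^2 - 6*l + 9) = (l - 3)*(l + 2)*(l - 3)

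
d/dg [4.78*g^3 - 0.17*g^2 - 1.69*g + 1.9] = 14.34*g^2 - 0.34*g - 1.69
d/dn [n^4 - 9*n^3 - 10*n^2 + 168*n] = 4*n^3 - 27*n^2 - 20*n + 168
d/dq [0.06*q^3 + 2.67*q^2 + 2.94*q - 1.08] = 0.18*q^2 + 5.34*q + 2.94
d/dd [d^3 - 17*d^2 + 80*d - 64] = 3*d^2 - 34*d + 80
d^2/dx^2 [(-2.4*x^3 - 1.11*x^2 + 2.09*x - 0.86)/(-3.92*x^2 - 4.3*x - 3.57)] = (-80.0729920000001*x^3 + 207.14232*x^2 + 445.993296*x + 100.19329)/(60.236288*x^6 + 198.22656*x^5 + 382.016544*x^4 + 440.56252*x^3 + 347.907924*x^2 + 164.40921*x + 45.499293)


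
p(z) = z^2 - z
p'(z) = 2*z - 1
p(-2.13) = 6.67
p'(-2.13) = -5.26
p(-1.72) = 4.68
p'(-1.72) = -4.44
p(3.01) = 6.05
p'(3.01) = 5.02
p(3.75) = 10.31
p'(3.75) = 6.50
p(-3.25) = 13.81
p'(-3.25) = -7.50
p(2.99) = 5.95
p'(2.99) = 4.98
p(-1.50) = 3.75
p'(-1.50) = -4.00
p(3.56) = 9.11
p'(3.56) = 6.12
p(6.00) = 30.00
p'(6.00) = 11.00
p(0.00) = 0.00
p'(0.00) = -1.00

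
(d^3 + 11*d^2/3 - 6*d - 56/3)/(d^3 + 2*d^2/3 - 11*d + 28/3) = (d + 2)/(d - 1)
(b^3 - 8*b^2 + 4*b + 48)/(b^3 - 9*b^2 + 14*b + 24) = (b + 2)/(b + 1)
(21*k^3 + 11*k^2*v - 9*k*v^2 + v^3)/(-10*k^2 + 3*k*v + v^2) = (21*k^3 + 11*k^2*v - 9*k*v^2 + v^3)/(-10*k^2 + 3*k*v + v^2)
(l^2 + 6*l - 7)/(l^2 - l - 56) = (l - 1)/(l - 8)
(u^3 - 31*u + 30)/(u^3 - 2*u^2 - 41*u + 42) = (u - 5)/(u - 7)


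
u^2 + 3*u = u*(u + 3)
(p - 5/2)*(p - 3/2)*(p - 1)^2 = p^4 - 6*p^3 + 51*p^2/4 - 23*p/2 + 15/4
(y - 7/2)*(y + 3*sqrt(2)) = y^2 - 7*y/2 + 3*sqrt(2)*y - 21*sqrt(2)/2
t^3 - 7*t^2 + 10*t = t*(t - 5)*(t - 2)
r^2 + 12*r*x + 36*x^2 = (r + 6*x)^2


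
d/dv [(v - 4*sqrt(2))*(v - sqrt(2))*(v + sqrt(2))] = 3*v^2 - 8*sqrt(2)*v - 2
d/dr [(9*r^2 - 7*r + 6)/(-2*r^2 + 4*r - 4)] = (11*r^2 - 24*r + 2)/(2*(r^4 - 4*r^3 + 8*r^2 - 8*r + 4))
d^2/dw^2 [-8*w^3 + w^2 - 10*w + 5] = 2 - 48*w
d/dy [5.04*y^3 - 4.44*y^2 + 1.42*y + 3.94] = 15.12*y^2 - 8.88*y + 1.42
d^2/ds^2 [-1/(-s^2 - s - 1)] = 2*(-s^2 - s + (2*s + 1)^2 - 1)/(s^2 + s + 1)^3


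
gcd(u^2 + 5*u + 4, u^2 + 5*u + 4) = u^2 + 5*u + 4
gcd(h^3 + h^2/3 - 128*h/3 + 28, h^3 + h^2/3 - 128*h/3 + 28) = h^3 + h^2/3 - 128*h/3 + 28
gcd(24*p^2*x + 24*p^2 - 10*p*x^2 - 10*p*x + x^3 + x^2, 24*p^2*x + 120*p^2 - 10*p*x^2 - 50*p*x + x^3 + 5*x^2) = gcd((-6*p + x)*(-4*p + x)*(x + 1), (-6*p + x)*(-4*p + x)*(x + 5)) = 24*p^2 - 10*p*x + x^2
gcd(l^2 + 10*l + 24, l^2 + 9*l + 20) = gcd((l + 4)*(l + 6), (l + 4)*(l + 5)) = l + 4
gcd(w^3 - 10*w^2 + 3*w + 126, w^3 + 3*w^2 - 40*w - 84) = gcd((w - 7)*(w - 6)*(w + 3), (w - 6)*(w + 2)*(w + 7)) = w - 6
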